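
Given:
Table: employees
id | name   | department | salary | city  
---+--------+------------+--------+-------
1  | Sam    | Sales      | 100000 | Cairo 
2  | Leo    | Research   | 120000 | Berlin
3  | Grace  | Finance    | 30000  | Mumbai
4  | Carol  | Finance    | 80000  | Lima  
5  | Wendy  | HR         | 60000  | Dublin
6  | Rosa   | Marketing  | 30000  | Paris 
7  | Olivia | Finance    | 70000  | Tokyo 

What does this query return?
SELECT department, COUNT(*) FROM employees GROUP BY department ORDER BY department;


Assigning each row to its department group:
  Sam -> Sales
  Leo -> Research
  Grace -> Finance
  Carol -> Finance
  Wendy -> HR
  Rosa -> Marketing
  Olivia -> Finance


5 groups:
Finance, 3
HR, 1
Marketing, 1
Research, 1
Sales, 1


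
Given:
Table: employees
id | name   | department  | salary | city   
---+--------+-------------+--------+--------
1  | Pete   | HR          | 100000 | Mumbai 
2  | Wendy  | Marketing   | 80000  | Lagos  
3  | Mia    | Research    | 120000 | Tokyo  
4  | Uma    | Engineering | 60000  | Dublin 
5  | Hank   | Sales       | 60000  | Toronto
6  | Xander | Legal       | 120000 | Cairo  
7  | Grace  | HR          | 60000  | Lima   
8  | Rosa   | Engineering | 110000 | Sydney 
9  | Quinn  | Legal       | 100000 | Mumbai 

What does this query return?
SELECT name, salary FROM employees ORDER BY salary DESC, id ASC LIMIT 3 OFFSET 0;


Sort by salary DESC (id ASC tiebreak), then skip 0 and take 3
Rows 1 through 3

3 rows:
Mia, 120000
Xander, 120000
Rosa, 110000


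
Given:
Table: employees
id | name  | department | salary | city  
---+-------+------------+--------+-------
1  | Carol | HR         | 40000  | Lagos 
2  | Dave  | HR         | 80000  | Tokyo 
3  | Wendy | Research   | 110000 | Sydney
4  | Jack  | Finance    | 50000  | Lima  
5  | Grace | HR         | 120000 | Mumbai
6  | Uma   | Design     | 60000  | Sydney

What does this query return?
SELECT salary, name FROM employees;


Projecting columns: salary, name

6 rows:
40000, Carol
80000, Dave
110000, Wendy
50000, Jack
120000, Grace
60000, Uma


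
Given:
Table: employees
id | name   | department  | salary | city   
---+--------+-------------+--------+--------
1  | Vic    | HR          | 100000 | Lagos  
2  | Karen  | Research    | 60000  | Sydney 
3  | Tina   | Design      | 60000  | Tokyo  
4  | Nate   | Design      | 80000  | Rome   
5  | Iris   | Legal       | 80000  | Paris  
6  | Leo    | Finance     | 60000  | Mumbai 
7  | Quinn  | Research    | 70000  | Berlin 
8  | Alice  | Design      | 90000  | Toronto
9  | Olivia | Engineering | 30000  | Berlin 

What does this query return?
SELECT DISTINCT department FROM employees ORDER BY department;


All 'department' values (row order): HR, Research, Design, Design, Legal, Finance, Research, Design, Engineering
Removing duplicates leaves 6 unique value(s).

6 values:
Design
Engineering
Finance
HR
Legal
Research


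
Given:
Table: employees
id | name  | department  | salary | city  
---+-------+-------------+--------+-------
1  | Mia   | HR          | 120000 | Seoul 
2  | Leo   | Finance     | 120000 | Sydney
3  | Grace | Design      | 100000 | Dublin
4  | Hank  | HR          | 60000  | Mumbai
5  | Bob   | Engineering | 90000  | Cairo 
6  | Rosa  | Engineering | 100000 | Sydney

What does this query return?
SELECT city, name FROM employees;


Projecting columns: city, name

6 rows:
Seoul, Mia
Sydney, Leo
Dublin, Grace
Mumbai, Hank
Cairo, Bob
Sydney, Rosa


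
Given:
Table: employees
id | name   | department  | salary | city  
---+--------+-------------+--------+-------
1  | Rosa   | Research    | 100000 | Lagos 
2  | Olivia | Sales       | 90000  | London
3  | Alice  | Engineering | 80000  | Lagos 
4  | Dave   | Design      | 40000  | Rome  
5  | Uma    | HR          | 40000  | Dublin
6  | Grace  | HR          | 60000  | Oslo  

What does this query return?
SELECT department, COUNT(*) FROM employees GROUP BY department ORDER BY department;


Assigning each row to its department group:
  Rosa -> Research
  Olivia -> Sales
  Alice -> Engineering
  Dave -> Design
  Uma -> HR
  Grace -> HR


5 groups:
Design, 1
Engineering, 1
HR, 2
Research, 1
Sales, 1


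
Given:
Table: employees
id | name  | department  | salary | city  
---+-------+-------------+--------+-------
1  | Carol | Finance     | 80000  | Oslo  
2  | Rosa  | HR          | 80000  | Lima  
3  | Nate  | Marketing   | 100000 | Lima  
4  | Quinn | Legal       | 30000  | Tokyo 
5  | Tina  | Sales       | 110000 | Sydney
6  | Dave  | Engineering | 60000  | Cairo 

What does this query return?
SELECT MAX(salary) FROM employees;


Salaries: 80000, 80000, 100000, 30000, 110000, 60000
MAX = 110000

110000


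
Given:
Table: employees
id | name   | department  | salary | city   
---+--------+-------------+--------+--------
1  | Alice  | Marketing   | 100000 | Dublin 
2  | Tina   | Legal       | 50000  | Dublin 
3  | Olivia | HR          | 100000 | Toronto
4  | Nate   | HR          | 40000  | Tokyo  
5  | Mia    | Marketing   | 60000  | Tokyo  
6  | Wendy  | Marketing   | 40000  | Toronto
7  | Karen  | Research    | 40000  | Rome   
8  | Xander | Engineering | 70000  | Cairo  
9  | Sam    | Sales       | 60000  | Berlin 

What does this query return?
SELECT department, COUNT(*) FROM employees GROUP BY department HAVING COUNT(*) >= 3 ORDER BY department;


Groups with count >= 3:
  Marketing: 3 -> PASS
  Engineering: 1 -> filtered out
  HR: 2 -> filtered out
  Legal: 1 -> filtered out
  Research: 1 -> filtered out
  Sales: 1 -> filtered out


1 groups:
Marketing, 3


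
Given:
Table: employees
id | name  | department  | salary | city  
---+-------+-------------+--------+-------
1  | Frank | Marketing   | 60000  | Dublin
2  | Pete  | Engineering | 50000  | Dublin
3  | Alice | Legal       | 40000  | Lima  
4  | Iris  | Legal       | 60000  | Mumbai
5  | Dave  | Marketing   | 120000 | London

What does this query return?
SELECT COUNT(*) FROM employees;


COUNT(*) counts all rows

5


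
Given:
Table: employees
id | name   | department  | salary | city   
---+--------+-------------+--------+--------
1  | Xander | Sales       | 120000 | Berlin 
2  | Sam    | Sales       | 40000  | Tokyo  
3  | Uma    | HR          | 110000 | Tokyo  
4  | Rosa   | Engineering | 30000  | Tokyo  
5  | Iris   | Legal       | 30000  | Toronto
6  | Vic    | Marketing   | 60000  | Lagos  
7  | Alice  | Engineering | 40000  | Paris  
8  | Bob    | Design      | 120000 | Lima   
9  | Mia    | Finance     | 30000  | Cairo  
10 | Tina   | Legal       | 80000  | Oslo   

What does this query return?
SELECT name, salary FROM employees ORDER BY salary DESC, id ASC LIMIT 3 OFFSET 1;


Sort by salary DESC (id ASC tiebreak), then skip 1 and take 3
Rows 2 through 4

3 rows:
Bob, 120000
Uma, 110000
Tina, 80000


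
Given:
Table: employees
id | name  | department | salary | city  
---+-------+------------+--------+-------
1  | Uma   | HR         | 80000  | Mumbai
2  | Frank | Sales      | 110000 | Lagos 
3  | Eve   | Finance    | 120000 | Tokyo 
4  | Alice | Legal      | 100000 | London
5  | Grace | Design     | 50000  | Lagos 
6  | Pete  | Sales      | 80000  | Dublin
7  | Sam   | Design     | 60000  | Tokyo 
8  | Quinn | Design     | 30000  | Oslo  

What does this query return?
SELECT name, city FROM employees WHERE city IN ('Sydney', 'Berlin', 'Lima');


Filtering: city IN ('Sydney', 'Berlin', 'Lima')
Matching: 0 rows

Empty result set (0 rows)


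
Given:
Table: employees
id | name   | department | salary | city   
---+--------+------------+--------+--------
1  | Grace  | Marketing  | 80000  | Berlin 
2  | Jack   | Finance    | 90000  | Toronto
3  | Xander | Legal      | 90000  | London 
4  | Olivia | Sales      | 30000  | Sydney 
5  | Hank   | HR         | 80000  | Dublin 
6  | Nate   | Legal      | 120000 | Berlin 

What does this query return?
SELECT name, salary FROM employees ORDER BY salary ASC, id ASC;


Sorting by salary ASC, then id ASC for ties

6 rows:
Olivia, 30000
Grace, 80000
Hank, 80000
Jack, 90000
Xander, 90000
Nate, 120000


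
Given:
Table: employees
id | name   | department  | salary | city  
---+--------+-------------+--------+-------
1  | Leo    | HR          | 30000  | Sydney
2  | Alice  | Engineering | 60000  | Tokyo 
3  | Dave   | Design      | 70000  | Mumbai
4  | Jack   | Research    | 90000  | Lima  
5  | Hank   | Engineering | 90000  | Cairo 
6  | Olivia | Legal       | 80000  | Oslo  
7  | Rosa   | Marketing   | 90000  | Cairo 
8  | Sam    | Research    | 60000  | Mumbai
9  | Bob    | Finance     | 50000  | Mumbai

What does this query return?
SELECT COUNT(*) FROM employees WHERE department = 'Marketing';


Counting rows where department = 'Marketing'
  Rosa -> MATCH


1


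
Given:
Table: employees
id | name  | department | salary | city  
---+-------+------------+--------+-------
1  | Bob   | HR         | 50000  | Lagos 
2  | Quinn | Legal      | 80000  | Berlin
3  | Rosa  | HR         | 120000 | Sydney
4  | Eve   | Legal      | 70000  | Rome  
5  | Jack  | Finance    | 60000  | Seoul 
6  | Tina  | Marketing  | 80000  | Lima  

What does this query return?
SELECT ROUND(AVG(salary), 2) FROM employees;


SUM(salary) = 460000
COUNT = 6
ROUND(AVG, 2) = ROUND(460000 / 6, 2) = 76666.67

76666.67


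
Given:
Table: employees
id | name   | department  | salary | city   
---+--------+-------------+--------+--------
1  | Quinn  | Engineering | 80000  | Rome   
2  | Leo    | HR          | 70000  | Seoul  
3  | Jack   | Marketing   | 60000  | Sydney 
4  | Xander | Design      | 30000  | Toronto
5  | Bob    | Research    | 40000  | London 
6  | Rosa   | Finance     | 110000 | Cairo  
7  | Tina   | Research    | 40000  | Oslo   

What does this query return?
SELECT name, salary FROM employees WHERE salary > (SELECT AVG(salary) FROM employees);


Subquery: AVG(salary) = 61428.57
Filtering: salary > 61428.57
  Quinn (80000) -> MATCH
  Leo (70000) -> MATCH
  Rosa (110000) -> MATCH


3 rows:
Quinn, 80000
Leo, 70000
Rosa, 110000


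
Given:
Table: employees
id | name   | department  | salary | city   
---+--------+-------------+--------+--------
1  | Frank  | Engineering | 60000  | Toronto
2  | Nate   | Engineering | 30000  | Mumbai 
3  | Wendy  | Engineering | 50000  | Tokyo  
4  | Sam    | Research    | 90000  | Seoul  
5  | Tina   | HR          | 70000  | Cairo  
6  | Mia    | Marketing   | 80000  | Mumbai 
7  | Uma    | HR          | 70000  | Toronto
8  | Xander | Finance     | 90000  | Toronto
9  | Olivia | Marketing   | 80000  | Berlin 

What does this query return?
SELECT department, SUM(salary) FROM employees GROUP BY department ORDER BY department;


Summing salary within each department:
  Engineering: 60000 + 30000 + 50000 = 140000
  Finance: 90000 = 90000
  HR: 70000 + 70000 = 140000
  Marketing: 80000 + 80000 = 160000
  Research: 90000 = 90000


5 groups:
Engineering, 140000
Finance, 90000
HR, 140000
Marketing, 160000
Research, 90000


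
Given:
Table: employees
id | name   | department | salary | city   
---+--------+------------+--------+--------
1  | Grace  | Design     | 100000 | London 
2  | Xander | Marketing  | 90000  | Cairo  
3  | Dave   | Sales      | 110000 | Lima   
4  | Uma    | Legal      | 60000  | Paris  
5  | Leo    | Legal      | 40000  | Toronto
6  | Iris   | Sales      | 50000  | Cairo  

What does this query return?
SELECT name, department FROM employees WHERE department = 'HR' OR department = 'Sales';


Filtering: department = 'HR' OR 'Sales'
Matching: 2 rows

2 rows:
Dave, Sales
Iris, Sales


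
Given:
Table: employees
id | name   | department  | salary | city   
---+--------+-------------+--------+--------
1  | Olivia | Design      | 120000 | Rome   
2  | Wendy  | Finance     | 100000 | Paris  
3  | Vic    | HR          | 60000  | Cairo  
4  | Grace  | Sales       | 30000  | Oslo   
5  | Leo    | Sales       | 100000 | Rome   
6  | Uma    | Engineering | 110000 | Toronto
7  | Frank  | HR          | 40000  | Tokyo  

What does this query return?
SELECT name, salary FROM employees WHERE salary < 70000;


Filtering: salary < 70000
Matching: 3 rows

3 rows:
Vic, 60000
Grace, 30000
Frank, 40000


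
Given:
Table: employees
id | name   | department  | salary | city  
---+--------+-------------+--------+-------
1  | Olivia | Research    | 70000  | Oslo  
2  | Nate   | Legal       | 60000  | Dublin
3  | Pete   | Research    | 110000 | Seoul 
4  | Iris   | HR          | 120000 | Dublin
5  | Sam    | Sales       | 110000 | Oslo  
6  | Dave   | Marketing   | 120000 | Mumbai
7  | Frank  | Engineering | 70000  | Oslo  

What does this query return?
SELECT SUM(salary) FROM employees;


SUM(salary) = 70000 + 60000 + 110000 + 120000 + 110000 + 120000 + 70000 = 660000

660000


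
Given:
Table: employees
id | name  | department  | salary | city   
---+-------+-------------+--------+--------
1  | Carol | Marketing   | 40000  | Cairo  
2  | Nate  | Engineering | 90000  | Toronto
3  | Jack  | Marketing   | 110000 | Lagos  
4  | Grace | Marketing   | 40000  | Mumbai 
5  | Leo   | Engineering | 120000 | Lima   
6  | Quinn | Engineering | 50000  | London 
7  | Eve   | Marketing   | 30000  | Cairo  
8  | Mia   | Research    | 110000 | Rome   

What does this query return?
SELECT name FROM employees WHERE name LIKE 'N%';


LIKE 'N%' matches names starting with 'N'
Matching: 1

1 rows:
Nate


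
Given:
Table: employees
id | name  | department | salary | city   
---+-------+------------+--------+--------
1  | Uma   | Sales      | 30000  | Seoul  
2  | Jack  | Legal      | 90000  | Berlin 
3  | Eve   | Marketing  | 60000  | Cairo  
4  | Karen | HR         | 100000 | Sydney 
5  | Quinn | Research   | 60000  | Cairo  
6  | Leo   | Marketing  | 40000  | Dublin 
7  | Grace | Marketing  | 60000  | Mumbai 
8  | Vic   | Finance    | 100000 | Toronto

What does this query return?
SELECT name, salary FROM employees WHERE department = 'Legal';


Filtering: department = 'Legal'
Matching rows: 1

1 rows:
Jack, 90000


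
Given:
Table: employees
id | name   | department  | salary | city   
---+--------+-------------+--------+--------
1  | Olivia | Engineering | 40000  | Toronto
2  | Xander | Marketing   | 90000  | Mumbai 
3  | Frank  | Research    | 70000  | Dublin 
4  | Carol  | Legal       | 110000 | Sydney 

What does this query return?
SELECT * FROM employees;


SELECT * returns all 4 rows with all columns

4 rows:
1, Olivia, Engineering, 40000, Toronto
2, Xander, Marketing, 90000, Mumbai
3, Frank, Research, 70000, Dublin
4, Carol, Legal, 110000, Sydney


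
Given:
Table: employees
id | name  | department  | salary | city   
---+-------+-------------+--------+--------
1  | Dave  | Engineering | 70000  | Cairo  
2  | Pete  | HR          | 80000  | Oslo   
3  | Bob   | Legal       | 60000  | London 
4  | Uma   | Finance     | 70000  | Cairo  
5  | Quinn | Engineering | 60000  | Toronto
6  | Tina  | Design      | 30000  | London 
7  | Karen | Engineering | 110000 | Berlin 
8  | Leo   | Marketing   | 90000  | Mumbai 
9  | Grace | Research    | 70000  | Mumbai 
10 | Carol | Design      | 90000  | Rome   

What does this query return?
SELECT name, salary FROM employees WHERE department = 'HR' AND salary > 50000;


Filtering: department = 'HR' AND salary > 50000
Matching: 1 rows

1 rows:
Pete, 80000


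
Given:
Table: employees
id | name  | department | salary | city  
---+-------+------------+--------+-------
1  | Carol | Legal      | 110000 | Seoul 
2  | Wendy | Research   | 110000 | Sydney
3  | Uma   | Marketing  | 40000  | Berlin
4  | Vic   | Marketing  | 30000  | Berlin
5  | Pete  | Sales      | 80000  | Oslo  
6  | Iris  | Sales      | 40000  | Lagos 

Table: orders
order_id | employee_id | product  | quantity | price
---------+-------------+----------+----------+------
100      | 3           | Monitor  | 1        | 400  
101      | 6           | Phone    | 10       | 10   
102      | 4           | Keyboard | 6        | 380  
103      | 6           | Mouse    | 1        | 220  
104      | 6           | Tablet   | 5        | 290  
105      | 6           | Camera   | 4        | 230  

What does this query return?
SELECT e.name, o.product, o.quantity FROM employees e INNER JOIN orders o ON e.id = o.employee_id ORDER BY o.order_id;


Joining employees.id = orders.employee_id:
  employee Uma (id=3) -> order Monitor
  employee Iris (id=6) -> order Phone
  employee Vic (id=4) -> order Keyboard
  employee Iris (id=6) -> order Mouse
  employee Iris (id=6) -> order Tablet
  employee Iris (id=6) -> order Camera


6 rows:
Uma, Monitor, 1
Iris, Phone, 10
Vic, Keyboard, 6
Iris, Mouse, 1
Iris, Tablet, 5
Iris, Camera, 4


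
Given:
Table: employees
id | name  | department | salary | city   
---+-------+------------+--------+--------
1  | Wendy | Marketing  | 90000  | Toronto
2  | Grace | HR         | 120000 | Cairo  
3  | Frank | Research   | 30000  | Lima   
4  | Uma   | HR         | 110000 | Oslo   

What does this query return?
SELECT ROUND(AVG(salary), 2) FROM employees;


SUM(salary) = 350000
COUNT = 4
ROUND(AVG, 2) = ROUND(350000 / 4, 2) = 87500.0

87500.0


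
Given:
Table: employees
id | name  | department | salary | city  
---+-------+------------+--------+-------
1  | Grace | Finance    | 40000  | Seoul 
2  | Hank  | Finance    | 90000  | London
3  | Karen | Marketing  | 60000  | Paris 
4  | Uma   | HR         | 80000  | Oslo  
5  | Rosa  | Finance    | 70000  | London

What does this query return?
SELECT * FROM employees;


SELECT * returns all 5 rows with all columns

5 rows:
1, Grace, Finance, 40000, Seoul
2, Hank, Finance, 90000, London
3, Karen, Marketing, 60000, Paris
4, Uma, HR, 80000, Oslo
5, Rosa, Finance, 70000, London


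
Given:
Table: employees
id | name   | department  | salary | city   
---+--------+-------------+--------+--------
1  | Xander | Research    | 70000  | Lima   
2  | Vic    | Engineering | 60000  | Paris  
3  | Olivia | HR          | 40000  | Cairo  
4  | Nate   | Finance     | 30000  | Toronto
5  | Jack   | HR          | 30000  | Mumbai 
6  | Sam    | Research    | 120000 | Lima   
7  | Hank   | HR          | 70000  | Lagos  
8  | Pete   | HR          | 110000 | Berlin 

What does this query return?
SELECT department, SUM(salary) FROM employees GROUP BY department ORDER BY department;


Summing salary within each department:
  Engineering: 60000 = 60000
  Finance: 30000 = 30000
  HR: 40000 + 30000 + 70000 + 110000 = 250000
  Research: 70000 + 120000 = 190000


4 groups:
Engineering, 60000
Finance, 30000
HR, 250000
Research, 190000


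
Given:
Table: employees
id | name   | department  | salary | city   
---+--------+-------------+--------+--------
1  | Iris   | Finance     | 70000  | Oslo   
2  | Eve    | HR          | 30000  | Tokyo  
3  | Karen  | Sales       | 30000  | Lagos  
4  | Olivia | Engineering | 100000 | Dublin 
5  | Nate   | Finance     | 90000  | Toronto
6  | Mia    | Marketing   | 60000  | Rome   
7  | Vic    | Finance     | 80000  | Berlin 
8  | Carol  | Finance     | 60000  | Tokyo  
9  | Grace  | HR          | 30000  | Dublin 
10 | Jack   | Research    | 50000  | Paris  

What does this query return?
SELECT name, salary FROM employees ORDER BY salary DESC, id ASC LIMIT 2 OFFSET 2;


Sort by salary DESC (id ASC tiebreak), then skip 2 and take 2
Rows 3 through 4

2 rows:
Vic, 80000
Iris, 70000


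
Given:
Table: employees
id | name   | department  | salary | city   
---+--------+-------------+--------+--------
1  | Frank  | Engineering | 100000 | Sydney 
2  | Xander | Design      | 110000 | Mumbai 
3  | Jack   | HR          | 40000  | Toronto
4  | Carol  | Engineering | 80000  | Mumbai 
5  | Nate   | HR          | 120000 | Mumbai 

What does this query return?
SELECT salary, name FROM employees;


Projecting columns: salary, name

5 rows:
100000, Frank
110000, Xander
40000, Jack
80000, Carol
120000, Nate


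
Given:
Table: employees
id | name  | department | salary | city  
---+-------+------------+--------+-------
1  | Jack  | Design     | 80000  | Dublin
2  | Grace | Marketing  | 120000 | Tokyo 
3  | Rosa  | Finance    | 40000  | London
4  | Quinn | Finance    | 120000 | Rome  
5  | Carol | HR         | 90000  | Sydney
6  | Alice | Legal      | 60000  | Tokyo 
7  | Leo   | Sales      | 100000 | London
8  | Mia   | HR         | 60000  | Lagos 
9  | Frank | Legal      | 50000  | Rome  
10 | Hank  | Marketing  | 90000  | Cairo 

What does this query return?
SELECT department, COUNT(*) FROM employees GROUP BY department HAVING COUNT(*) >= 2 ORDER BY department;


Groups with count >= 2:
  Finance: 2 -> PASS
  HR: 2 -> PASS
  Legal: 2 -> PASS
  Marketing: 2 -> PASS
  Design: 1 -> filtered out
  Sales: 1 -> filtered out


4 groups:
Finance, 2
HR, 2
Legal, 2
Marketing, 2


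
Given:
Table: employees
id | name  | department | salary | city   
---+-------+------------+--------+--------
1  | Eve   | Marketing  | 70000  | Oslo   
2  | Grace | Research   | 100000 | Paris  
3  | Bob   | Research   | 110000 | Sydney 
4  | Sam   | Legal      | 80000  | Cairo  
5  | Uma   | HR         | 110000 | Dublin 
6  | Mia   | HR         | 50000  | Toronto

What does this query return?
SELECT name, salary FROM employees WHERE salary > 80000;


Filtering: salary > 80000
Matching: 3 rows

3 rows:
Grace, 100000
Bob, 110000
Uma, 110000


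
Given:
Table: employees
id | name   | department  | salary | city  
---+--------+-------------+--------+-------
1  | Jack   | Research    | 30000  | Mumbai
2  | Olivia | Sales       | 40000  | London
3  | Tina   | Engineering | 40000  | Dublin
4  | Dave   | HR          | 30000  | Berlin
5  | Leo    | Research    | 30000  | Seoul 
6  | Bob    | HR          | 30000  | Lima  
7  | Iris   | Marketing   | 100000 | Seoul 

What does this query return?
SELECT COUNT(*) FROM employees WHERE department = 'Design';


Counting rows where department = 'Design'


0


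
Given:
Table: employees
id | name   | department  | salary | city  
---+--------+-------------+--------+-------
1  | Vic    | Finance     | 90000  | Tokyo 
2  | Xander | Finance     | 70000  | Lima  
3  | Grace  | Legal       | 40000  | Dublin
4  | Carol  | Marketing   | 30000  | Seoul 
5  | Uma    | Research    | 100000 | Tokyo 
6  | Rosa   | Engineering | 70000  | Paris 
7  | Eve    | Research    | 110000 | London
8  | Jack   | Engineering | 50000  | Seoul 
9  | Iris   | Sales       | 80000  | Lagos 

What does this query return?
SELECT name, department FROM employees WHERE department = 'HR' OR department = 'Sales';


Filtering: department = 'HR' OR 'Sales'
Matching: 1 rows

1 rows:
Iris, Sales


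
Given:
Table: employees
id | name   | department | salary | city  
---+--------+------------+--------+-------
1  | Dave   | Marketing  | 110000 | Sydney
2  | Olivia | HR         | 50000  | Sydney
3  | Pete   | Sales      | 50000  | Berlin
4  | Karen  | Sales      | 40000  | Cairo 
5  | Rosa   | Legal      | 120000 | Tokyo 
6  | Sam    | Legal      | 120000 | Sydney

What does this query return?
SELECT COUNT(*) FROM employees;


COUNT(*) counts all rows

6


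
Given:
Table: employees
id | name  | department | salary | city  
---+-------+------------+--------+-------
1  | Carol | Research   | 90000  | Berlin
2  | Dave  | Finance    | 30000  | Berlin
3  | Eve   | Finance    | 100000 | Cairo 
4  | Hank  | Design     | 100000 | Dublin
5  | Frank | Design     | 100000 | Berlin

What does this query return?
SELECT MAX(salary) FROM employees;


Salaries: 90000, 30000, 100000, 100000, 100000
MAX = 100000

100000


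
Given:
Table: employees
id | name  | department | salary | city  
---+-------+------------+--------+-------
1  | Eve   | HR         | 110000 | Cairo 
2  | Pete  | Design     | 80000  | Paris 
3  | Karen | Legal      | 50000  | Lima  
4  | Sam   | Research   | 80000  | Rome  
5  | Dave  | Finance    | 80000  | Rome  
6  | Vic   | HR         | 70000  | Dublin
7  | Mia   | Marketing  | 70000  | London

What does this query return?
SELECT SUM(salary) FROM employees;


SUM(salary) = 110000 + 80000 + 50000 + 80000 + 80000 + 70000 + 70000 = 540000

540000


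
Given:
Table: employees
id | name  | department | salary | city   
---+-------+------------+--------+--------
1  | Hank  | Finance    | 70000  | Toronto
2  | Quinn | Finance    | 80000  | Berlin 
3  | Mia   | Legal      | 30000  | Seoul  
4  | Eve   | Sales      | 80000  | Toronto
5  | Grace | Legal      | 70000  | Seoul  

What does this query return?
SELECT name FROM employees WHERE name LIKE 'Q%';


LIKE 'Q%' matches names starting with 'Q'
Matching: 1

1 rows:
Quinn


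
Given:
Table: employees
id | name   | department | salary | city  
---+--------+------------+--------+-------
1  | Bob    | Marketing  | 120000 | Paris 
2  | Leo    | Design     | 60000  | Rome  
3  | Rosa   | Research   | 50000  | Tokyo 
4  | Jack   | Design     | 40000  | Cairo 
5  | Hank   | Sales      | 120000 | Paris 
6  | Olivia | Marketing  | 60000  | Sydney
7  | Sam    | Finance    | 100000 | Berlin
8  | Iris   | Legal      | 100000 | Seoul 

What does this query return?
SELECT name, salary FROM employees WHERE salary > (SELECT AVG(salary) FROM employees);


Subquery: AVG(salary) = 81250.0
Filtering: salary > 81250.0
  Bob (120000) -> MATCH
  Hank (120000) -> MATCH
  Sam (100000) -> MATCH
  Iris (100000) -> MATCH


4 rows:
Bob, 120000
Hank, 120000
Sam, 100000
Iris, 100000


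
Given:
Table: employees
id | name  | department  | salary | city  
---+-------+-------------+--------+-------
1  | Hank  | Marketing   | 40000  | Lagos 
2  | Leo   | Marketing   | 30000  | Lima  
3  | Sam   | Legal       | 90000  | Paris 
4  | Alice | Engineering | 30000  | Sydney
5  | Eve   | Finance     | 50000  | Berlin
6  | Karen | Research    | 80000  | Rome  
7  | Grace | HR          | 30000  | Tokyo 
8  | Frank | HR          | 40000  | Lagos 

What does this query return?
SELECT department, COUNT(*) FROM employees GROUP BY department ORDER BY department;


Assigning each row to its department group:
  Hank -> Marketing
  Leo -> Marketing
  Sam -> Legal
  Alice -> Engineering
  Eve -> Finance
  Karen -> Research
  Grace -> HR
  Frank -> HR


6 groups:
Engineering, 1
Finance, 1
HR, 2
Legal, 1
Marketing, 2
Research, 1


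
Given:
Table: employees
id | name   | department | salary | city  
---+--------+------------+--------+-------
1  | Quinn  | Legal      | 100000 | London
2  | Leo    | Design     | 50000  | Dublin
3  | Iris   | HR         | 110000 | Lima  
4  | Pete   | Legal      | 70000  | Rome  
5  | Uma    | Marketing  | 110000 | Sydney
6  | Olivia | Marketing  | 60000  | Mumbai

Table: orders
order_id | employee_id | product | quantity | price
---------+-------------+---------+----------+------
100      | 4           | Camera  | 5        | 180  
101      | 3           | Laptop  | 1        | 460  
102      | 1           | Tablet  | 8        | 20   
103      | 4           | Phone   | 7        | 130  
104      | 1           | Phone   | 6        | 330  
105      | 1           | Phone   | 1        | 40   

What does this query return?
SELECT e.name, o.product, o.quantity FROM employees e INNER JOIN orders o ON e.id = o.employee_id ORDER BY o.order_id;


Joining employees.id = orders.employee_id:
  employee Pete (id=4) -> order Camera
  employee Iris (id=3) -> order Laptop
  employee Quinn (id=1) -> order Tablet
  employee Pete (id=4) -> order Phone
  employee Quinn (id=1) -> order Phone
  employee Quinn (id=1) -> order Phone


6 rows:
Pete, Camera, 5
Iris, Laptop, 1
Quinn, Tablet, 8
Pete, Phone, 7
Quinn, Phone, 6
Quinn, Phone, 1


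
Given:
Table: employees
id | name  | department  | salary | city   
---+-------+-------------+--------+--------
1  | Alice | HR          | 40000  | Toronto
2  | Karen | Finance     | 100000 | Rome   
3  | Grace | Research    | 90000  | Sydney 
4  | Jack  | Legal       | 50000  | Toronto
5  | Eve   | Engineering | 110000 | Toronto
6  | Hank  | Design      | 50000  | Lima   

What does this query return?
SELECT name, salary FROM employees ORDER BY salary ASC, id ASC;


Sorting by salary ASC, then id ASC for ties

6 rows:
Alice, 40000
Jack, 50000
Hank, 50000
Grace, 90000
Karen, 100000
Eve, 110000


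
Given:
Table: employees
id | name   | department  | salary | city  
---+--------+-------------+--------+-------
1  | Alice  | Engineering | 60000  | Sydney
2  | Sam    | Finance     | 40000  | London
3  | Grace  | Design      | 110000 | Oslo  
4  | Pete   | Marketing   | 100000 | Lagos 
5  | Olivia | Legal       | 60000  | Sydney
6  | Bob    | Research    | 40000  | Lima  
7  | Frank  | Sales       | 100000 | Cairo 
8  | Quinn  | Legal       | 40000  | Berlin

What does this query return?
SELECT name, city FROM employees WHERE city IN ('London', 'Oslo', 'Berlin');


Filtering: city IN ('London', 'Oslo', 'Berlin')
Matching: 3 rows

3 rows:
Sam, London
Grace, Oslo
Quinn, Berlin


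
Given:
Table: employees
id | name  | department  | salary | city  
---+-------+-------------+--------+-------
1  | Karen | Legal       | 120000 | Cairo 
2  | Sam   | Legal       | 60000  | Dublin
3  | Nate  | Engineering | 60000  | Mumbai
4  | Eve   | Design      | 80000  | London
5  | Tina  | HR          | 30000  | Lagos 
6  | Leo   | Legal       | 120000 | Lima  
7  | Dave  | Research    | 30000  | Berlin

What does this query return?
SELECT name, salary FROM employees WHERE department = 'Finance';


Filtering: department = 'Finance'
Matching rows: 0

Empty result set (0 rows)


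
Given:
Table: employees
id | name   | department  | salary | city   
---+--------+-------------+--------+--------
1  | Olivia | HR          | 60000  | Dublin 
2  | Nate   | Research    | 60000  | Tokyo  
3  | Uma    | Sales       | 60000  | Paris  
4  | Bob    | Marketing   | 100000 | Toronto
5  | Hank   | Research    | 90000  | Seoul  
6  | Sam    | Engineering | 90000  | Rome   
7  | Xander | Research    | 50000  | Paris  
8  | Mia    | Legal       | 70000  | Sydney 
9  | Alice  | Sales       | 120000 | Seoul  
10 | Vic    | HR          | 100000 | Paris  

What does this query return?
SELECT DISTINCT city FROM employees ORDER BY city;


All 'city' values (row order): Dublin, Tokyo, Paris, Toronto, Seoul, Rome, Paris, Sydney, Seoul, Paris
Removing duplicates leaves 7 unique value(s).

7 values:
Dublin
Paris
Rome
Seoul
Sydney
Tokyo
Toronto


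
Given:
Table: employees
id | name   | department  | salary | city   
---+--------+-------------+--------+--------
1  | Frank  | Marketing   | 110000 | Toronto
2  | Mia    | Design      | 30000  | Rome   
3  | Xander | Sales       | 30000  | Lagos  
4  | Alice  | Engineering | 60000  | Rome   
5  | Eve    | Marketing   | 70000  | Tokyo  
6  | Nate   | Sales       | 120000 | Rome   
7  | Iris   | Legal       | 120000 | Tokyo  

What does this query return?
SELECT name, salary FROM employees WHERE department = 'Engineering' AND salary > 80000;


Filtering: department = 'Engineering' AND salary > 80000
Matching: 0 rows

Empty result set (0 rows)


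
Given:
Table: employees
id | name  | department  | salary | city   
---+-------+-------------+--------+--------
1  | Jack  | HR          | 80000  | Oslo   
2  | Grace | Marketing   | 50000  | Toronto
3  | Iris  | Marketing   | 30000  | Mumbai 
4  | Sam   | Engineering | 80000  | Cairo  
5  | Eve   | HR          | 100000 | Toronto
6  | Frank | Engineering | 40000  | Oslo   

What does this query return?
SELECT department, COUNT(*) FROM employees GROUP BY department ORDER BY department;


Assigning each row to its department group:
  Jack -> HR
  Grace -> Marketing
  Iris -> Marketing
  Sam -> Engineering
  Eve -> HR
  Frank -> Engineering


3 groups:
Engineering, 2
HR, 2
Marketing, 2


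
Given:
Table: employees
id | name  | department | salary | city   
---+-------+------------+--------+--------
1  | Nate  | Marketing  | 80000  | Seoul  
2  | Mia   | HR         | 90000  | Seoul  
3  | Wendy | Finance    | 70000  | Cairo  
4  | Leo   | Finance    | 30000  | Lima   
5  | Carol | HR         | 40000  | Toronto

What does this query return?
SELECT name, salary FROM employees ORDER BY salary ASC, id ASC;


Sorting by salary ASC, then id ASC for ties

5 rows:
Leo, 30000
Carol, 40000
Wendy, 70000
Nate, 80000
Mia, 90000


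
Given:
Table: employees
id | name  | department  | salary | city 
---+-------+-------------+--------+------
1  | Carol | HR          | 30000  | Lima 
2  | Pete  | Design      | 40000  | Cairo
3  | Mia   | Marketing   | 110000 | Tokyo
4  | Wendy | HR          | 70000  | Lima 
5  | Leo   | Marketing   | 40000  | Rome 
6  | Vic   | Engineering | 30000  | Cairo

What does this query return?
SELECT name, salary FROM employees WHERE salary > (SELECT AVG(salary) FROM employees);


Subquery: AVG(salary) = 53333.33
Filtering: salary > 53333.33
  Mia (110000) -> MATCH
  Wendy (70000) -> MATCH


2 rows:
Mia, 110000
Wendy, 70000


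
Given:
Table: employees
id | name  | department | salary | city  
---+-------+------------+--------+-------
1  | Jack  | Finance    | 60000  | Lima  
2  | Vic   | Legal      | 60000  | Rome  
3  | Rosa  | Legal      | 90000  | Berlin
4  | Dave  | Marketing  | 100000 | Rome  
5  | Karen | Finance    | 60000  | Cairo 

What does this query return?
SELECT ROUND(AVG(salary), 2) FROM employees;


SUM(salary) = 370000
COUNT = 5
ROUND(AVG, 2) = ROUND(370000 / 5, 2) = 74000.0

74000.0


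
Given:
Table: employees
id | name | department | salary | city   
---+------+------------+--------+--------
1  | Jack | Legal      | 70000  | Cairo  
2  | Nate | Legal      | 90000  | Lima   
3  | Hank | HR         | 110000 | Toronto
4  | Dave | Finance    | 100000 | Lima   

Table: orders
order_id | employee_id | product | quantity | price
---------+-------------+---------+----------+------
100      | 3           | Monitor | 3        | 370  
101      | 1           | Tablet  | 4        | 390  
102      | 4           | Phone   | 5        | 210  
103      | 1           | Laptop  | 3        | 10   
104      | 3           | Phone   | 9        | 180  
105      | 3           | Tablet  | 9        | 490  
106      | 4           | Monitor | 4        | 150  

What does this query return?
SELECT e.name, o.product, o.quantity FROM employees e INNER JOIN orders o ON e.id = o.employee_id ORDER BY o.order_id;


Joining employees.id = orders.employee_id:
  employee Hank (id=3) -> order Monitor
  employee Jack (id=1) -> order Tablet
  employee Dave (id=4) -> order Phone
  employee Jack (id=1) -> order Laptop
  employee Hank (id=3) -> order Phone
  employee Hank (id=3) -> order Tablet
  employee Dave (id=4) -> order Monitor


7 rows:
Hank, Monitor, 3
Jack, Tablet, 4
Dave, Phone, 5
Jack, Laptop, 3
Hank, Phone, 9
Hank, Tablet, 9
Dave, Monitor, 4


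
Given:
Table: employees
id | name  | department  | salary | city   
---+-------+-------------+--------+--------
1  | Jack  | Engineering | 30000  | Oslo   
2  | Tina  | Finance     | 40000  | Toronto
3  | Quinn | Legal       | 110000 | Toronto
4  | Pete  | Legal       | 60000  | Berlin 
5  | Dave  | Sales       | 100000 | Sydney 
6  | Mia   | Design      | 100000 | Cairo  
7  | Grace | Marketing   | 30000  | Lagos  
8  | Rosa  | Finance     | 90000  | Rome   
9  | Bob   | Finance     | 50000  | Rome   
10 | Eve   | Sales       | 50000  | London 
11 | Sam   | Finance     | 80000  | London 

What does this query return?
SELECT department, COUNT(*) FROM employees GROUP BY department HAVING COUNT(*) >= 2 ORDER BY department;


Groups with count >= 2:
  Finance: 4 -> PASS
  Legal: 2 -> PASS
  Sales: 2 -> PASS
  Design: 1 -> filtered out
  Engineering: 1 -> filtered out
  Marketing: 1 -> filtered out


3 groups:
Finance, 4
Legal, 2
Sales, 2


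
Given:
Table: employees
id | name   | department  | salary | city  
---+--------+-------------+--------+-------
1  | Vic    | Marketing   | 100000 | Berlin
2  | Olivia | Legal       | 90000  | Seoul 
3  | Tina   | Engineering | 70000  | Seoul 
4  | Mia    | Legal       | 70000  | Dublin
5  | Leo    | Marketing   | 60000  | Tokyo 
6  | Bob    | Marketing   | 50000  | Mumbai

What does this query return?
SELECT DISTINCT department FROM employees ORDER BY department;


All 'department' values (row order): Marketing, Legal, Engineering, Legal, Marketing, Marketing
Removing duplicates leaves 3 unique value(s).

3 values:
Engineering
Legal
Marketing


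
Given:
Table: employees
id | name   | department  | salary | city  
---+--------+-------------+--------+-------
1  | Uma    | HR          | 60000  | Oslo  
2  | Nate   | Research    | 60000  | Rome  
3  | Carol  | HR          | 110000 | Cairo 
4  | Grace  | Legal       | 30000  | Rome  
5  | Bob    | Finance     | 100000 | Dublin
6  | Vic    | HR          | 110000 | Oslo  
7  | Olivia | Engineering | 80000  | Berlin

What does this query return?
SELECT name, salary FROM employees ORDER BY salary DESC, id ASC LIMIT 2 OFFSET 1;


Sort by salary DESC (id ASC tiebreak), then skip 1 and take 2
Rows 2 through 3

2 rows:
Vic, 110000
Bob, 100000


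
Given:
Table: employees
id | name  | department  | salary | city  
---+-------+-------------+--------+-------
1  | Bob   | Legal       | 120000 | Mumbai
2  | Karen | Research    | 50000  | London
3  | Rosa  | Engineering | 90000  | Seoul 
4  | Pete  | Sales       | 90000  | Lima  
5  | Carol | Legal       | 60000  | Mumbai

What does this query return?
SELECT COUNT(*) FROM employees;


COUNT(*) counts all rows

5


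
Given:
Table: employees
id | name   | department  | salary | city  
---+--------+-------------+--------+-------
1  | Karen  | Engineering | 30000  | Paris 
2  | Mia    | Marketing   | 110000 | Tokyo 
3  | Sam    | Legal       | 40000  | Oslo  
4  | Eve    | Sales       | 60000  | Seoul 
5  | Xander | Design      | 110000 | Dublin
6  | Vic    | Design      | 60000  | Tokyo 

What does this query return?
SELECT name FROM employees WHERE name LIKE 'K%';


LIKE 'K%' matches names starting with 'K'
Matching: 1

1 rows:
Karen


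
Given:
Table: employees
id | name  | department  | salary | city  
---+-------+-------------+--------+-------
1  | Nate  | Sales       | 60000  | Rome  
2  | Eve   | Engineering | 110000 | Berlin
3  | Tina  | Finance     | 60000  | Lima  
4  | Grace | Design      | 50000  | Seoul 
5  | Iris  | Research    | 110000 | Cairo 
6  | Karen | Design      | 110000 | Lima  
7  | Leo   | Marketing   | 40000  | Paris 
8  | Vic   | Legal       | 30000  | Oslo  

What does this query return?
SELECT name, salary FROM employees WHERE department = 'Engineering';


Filtering: department = 'Engineering'
Matching rows: 1

1 rows:
Eve, 110000


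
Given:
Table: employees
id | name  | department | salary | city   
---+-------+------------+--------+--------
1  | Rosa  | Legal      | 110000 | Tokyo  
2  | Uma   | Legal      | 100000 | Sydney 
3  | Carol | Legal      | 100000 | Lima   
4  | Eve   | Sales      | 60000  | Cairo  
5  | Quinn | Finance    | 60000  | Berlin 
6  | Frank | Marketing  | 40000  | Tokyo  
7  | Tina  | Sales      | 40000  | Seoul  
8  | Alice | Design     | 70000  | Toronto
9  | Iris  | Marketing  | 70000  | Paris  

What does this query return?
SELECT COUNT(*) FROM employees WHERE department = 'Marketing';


Counting rows where department = 'Marketing'
  Frank -> MATCH
  Iris -> MATCH


2


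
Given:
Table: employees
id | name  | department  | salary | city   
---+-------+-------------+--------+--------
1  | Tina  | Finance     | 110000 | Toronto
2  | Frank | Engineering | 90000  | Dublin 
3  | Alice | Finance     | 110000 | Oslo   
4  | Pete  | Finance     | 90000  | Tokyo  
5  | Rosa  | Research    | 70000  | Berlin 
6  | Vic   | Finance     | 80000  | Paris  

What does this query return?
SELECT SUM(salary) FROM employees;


SUM(salary) = 110000 + 90000 + 110000 + 90000 + 70000 + 80000 = 550000

550000


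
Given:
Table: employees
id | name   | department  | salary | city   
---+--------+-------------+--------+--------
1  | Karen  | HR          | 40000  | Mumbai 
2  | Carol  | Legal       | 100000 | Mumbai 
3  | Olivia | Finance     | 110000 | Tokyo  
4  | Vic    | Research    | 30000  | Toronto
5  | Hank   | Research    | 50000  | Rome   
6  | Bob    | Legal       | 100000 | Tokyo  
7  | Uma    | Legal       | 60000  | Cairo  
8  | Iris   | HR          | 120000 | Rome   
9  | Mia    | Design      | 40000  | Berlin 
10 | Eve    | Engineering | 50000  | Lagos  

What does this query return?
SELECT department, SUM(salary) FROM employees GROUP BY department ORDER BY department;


Summing salary within each department:
  Design: 40000 = 40000
  Engineering: 50000 = 50000
  Finance: 110000 = 110000
  HR: 40000 + 120000 = 160000
  Legal: 100000 + 100000 + 60000 = 260000
  Research: 30000 + 50000 = 80000


6 groups:
Design, 40000
Engineering, 50000
Finance, 110000
HR, 160000
Legal, 260000
Research, 80000
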